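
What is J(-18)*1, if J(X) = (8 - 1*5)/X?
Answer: -⅙ ≈ -0.16667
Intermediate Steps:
J(X) = 3/X (J(X) = (8 - 5)/X = 3/X)
J(-18)*1 = (3/(-18))*1 = (3*(-1/18))*1 = -⅙*1 = -⅙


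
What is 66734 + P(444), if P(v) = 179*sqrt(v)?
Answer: 66734 + 358*sqrt(111) ≈ 70506.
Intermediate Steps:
66734 + P(444) = 66734 + 179*sqrt(444) = 66734 + 179*(2*sqrt(111)) = 66734 + 358*sqrt(111)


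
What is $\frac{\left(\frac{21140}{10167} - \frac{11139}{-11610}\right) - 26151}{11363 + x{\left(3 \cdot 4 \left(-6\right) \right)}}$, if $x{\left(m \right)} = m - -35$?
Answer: $- \frac{342941755973}{148545360180} \approx -2.3087$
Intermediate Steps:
$x{\left(m \right)} = 35 + m$ ($x{\left(m \right)} = m + 35 = 35 + m$)
$\frac{\left(\frac{21140}{10167} - \frac{11139}{-11610}\right) - 26151}{11363 + x{\left(3 \cdot 4 \left(-6\right) \right)}} = \frac{\left(\frac{21140}{10167} - \frac{11139}{-11610}\right) - 26151}{11363 + \left(35 + 3 \cdot 4 \left(-6\right)\right)} = \frac{\left(21140 \cdot \frac{1}{10167} - - \frac{3713}{3870}\right) - 26151}{11363 + \left(35 + 12 \left(-6\right)\right)} = \frac{\left(\frac{21140}{10167} + \frac{3713}{3870}\right) - 26151}{11363 + \left(35 - 72\right)} = \frac{\frac{39853957}{13115430} - 26151}{11363 - 37} = - \frac{342941755973}{13115430 \cdot 11326} = \left(- \frac{342941755973}{13115430}\right) \frac{1}{11326} = - \frac{342941755973}{148545360180}$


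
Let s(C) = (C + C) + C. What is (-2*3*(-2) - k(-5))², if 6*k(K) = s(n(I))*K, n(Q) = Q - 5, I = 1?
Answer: 4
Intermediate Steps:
n(Q) = -5 + Q
s(C) = 3*C (s(C) = 2*C + C = 3*C)
k(K) = -2*K (k(K) = ((3*(-5 + 1))*K)/6 = ((3*(-4))*K)/6 = (-12*K)/6 = -2*K)
(-2*3*(-2) - k(-5))² = (-2*3*(-2) - (-2)*(-5))² = (-6*(-2) - 1*10)² = (12 - 10)² = 2² = 4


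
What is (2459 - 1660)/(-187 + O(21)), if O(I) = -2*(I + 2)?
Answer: -799/233 ≈ -3.4292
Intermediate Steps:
O(I) = -4 - 2*I (O(I) = -2*(2 + I) = -4 - 2*I)
(2459 - 1660)/(-187 + O(21)) = (2459 - 1660)/(-187 + (-4 - 2*21)) = 799/(-187 + (-4 - 42)) = 799/(-187 - 46) = 799/(-233) = 799*(-1/233) = -799/233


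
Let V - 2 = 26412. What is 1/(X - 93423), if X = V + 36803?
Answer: -1/30206 ≈ -3.3106e-5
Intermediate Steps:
V = 26414 (V = 2 + 26412 = 26414)
X = 63217 (X = 26414 + 36803 = 63217)
1/(X - 93423) = 1/(63217 - 93423) = 1/(-30206) = -1/30206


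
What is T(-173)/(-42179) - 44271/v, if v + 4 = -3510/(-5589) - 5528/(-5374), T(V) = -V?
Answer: 1038612460579987/54975180662 ≈ 18892.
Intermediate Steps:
v = -1303378/556209 (v = -4 + (-3510/(-5589) - 5528/(-5374)) = -4 + (-3510*(-1/5589) - 5528*(-1/5374)) = -4 + (130/207 + 2764/2687) = -4 + 921458/556209 = -1303378/556209 ≈ -2.3433)
T(-173)/(-42179) - 44271/v = -1*(-173)/(-42179) - 44271/(-1303378/556209) = 173*(-1/42179) - 44271*(-556209/1303378) = -173/42179 + 24623928639/1303378 = 1038612460579987/54975180662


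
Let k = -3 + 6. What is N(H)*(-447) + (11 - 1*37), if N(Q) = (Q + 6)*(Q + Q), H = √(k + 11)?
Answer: -12542 - 5364*√14 ≈ -32612.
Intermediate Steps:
k = 3
H = √14 (H = √(3 + 11) = √14 ≈ 3.7417)
N(Q) = 2*Q*(6 + Q) (N(Q) = (6 + Q)*(2*Q) = 2*Q*(6 + Q))
N(H)*(-447) + (11 - 1*37) = (2*√14*(6 + √14))*(-447) + (11 - 1*37) = -894*√14*(6 + √14) + (11 - 37) = -894*√14*(6 + √14) - 26 = -26 - 894*√14*(6 + √14)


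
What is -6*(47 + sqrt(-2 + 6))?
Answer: -294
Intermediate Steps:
-6*(47 + sqrt(-2 + 6)) = -6*(47 + sqrt(4)) = -6*(47 + 2) = -6*49 = -294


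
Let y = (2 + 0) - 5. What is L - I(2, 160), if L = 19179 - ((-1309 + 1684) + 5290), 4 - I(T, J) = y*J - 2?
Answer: 13028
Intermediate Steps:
y = -3 (y = 2 - 5 = -3)
I(T, J) = 6 + 3*J (I(T, J) = 4 - (-3*J - 2) = 4 - (-2 - 3*J) = 4 + (2 + 3*J) = 6 + 3*J)
L = 13514 (L = 19179 - (375 + 5290) = 19179 - 1*5665 = 19179 - 5665 = 13514)
L - I(2, 160) = 13514 - (6 + 3*160) = 13514 - (6 + 480) = 13514 - 1*486 = 13514 - 486 = 13028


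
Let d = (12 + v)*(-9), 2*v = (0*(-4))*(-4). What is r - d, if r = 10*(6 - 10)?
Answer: 68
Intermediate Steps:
v = 0 (v = ((0*(-4))*(-4))/2 = (0*(-4))/2 = (1/2)*0 = 0)
d = -108 (d = (12 + 0)*(-9) = 12*(-9) = -108)
r = -40 (r = 10*(-4) = -40)
r - d = -40 - 1*(-108) = -40 + 108 = 68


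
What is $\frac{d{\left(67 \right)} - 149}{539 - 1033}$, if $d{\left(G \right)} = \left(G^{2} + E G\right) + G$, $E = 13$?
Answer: $- \frac{203}{19} \approx -10.684$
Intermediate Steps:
$d{\left(G \right)} = G^{2} + 14 G$ ($d{\left(G \right)} = \left(G^{2} + 13 G\right) + G = G^{2} + 14 G$)
$\frac{d{\left(67 \right)} - 149}{539 - 1033} = \frac{67 \left(14 + 67\right) - 149}{539 - 1033} = \frac{67 \cdot 81 - 149}{-494} = \left(5427 - 149\right) \left(- \frac{1}{494}\right) = 5278 \left(- \frac{1}{494}\right) = - \frac{203}{19}$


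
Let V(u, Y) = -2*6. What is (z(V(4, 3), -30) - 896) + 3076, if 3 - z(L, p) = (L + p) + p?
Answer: 2255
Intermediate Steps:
V(u, Y) = -12
z(L, p) = 3 - L - 2*p (z(L, p) = 3 - ((L + p) + p) = 3 - (L + 2*p) = 3 + (-L - 2*p) = 3 - L - 2*p)
(z(V(4, 3), -30) - 896) + 3076 = ((3 - 1*(-12) - 2*(-30)) - 896) + 3076 = ((3 + 12 + 60) - 896) + 3076 = (75 - 896) + 3076 = -821 + 3076 = 2255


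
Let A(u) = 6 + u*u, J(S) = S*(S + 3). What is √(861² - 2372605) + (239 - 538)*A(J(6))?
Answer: -873678 + 2*I*√407821 ≈ -8.7368e+5 + 1277.2*I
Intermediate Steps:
J(S) = S*(3 + S)
A(u) = 6 + u²
√(861² - 2372605) + (239 - 538)*A(J(6)) = √(861² - 2372605) + (239 - 538)*(6 + (6*(3 + 6))²) = √(741321 - 2372605) - 299*(6 + (6*9)²) = √(-1631284) - 299*(6 + 54²) = 2*I*√407821 - 299*(6 + 2916) = 2*I*√407821 - 299*2922 = 2*I*√407821 - 873678 = -873678 + 2*I*√407821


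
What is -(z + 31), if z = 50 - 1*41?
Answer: -40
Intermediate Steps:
z = 9 (z = 50 - 41 = 9)
-(z + 31) = -(9 + 31) = -1*40 = -40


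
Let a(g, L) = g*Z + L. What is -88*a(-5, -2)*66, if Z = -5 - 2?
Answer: -191664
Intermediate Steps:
Z = -7
a(g, L) = L - 7*g (a(g, L) = g*(-7) + L = -7*g + L = L - 7*g)
-88*a(-5, -2)*66 = -88*(-2 - 7*(-5))*66 = -88*(-2 + 35)*66 = -88*33*66 = -2904*66 = -191664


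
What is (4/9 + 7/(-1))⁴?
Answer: 12117361/6561 ≈ 1846.9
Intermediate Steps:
(4/9 + 7/(-1))⁴ = (4*(⅑) + 7*(-1))⁴ = (4/9 - 7)⁴ = (-59/9)⁴ = 12117361/6561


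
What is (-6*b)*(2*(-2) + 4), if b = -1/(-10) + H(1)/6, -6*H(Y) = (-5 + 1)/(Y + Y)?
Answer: 0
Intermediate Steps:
H(Y) = 1/(3*Y) (H(Y) = -(-5 + 1)/(6*(Y + Y)) = -(-2)/(3*(2*Y)) = -(-2)*1/(2*Y)/3 = -(-1)/(3*Y) = 1/(3*Y))
b = 7/45 (b = -1/(-10) + ((1/3)/1)/6 = -1*(-1/10) + ((1/3)*1)*(1/6) = 1/10 + (1/3)*(1/6) = 1/10 + 1/18 = 7/45 ≈ 0.15556)
(-6*b)*(2*(-2) + 4) = (-6*7/45)*(2*(-2) + 4) = -14*(-4 + 4)/15 = -14/15*0 = 0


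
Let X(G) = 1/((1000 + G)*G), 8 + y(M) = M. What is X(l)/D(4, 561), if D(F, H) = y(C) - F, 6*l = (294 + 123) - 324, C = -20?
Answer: -1/503688 ≈ -1.9854e-6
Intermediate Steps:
y(M) = -8 + M
l = 31/2 (l = ((294 + 123) - 324)/6 = (417 - 324)/6 = (⅙)*93 = 31/2 ≈ 15.500)
D(F, H) = -28 - F (D(F, H) = (-8 - 20) - F = -28 - F)
X(G) = 1/(G*(1000 + G))
X(l)/D(4, 561) = (1/((31/2)*(1000 + 31/2)))/(-28 - 1*4) = (2/(31*(2031/2)))/(-28 - 4) = ((2/31)*(2/2031))/(-32) = (4/62961)*(-1/32) = -1/503688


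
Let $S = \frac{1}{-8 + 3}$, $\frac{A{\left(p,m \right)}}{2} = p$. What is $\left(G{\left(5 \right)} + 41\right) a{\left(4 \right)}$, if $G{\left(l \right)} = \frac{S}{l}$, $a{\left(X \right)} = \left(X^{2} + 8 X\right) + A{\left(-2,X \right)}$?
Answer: $\frac{45056}{25} \approx 1802.2$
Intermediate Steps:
$A{\left(p,m \right)} = 2 p$
$S = - \frac{1}{5}$ ($S = \frac{1}{-5} = - \frac{1}{5} \approx -0.2$)
$a{\left(X \right)} = -4 + X^{2} + 8 X$ ($a{\left(X \right)} = \left(X^{2} + 8 X\right) + 2 \left(-2\right) = \left(X^{2} + 8 X\right) - 4 = -4 + X^{2} + 8 X$)
$G{\left(l \right)} = - \frac{1}{5 l}$
$\left(G{\left(5 \right)} + 41\right) a{\left(4 \right)} = \left(- \frac{1}{5 \cdot 5} + 41\right) \left(-4 + 4^{2} + 8 \cdot 4\right) = \left(\left(- \frac{1}{5}\right) \frac{1}{5} + 41\right) \left(-4 + 16 + 32\right) = \left(- \frac{1}{25} + 41\right) 44 = \frac{1024}{25} \cdot 44 = \frac{45056}{25}$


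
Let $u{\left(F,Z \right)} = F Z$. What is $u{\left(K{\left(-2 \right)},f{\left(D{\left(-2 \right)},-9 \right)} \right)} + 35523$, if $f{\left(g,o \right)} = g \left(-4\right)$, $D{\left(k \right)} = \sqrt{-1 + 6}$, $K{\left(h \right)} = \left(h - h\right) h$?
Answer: $35523$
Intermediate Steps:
$K{\left(h \right)} = 0$ ($K{\left(h \right)} = 0 h = 0$)
$D{\left(k \right)} = \sqrt{5}$
$f{\left(g,o \right)} = - 4 g$
$u{\left(K{\left(-2 \right)},f{\left(D{\left(-2 \right)},-9 \right)} \right)} + 35523 = 0 \left(- 4 \sqrt{5}\right) + 35523 = 0 + 35523 = 35523$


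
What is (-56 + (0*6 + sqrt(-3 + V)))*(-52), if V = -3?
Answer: 2912 - 52*I*sqrt(6) ≈ 2912.0 - 127.37*I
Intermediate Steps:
(-56 + (0*6 + sqrt(-3 + V)))*(-52) = (-56 + (0*6 + sqrt(-3 - 3)))*(-52) = (-56 + (0 + sqrt(-6)))*(-52) = (-56 + (0 + I*sqrt(6)))*(-52) = (-56 + I*sqrt(6))*(-52) = 2912 - 52*I*sqrt(6)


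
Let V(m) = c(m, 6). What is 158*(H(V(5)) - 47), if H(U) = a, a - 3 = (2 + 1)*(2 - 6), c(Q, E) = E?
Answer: -8848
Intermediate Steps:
a = -9 (a = 3 + (2 + 1)*(2 - 6) = 3 + 3*(-4) = 3 - 12 = -9)
V(m) = 6
H(U) = -9
158*(H(V(5)) - 47) = 158*(-9 - 47) = 158*(-56) = -8848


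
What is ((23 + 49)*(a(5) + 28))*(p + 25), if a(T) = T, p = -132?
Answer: -254232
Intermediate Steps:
((23 + 49)*(a(5) + 28))*(p + 25) = ((23 + 49)*(5 + 28))*(-132 + 25) = (72*33)*(-107) = 2376*(-107) = -254232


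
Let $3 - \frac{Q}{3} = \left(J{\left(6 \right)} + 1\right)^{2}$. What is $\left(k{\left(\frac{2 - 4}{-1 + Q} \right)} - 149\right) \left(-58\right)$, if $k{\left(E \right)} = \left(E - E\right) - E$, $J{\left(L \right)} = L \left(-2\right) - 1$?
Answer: $\frac{916081}{106} \approx 8642.3$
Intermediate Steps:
$J{\left(L \right)} = -1 - 2 L$ ($J{\left(L \right)} = - 2 L - 1 = -1 - 2 L$)
$Q = -423$ ($Q = 9 - 3 \left(\left(-1 - 12\right) + 1\right)^{2} = 9 - 3 \left(-13 + 1\right)^{2} = 9 - 3 \left(-12\right)^{2} = 9 - 432 = -423$)
$k{\left(E \right)} = - E$ ($k{\left(E \right)} = 0 - E = - E$)
$\left(k{\left(\frac{2 - 4}{-1 + Q} \right)} - 149\right) \left(-58\right) = \left(- \frac{2 - 4}{-1 - 423} - 149\right) \left(-58\right) = \left(- \frac{-2}{-424} - 149\right) \left(-58\right) = \left(- \frac{\left(-2\right) \left(-1\right)}{424} - 149\right) \left(-58\right) = \left(\left(-1\right) \frac{1}{212} - 149\right) \left(-58\right) = \left(- \frac{1}{212} - 149\right) \left(-58\right) = \left(- \frac{31589}{212}\right) \left(-58\right) = \frac{916081}{106}$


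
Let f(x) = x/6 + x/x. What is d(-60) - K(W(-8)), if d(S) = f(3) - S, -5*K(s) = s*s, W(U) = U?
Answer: 743/10 ≈ 74.300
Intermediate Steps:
f(x) = 1 + x/6 (f(x) = x*(⅙) + 1 = x/6 + 1 = 1 + x/6)
K(s) = -s²/5 (K(s) = -s*s/5 = -s²/5)
d(S) = 3/2 - S (d(S) = (1 + (⅙)*3) - S = (1 + ½) - S = 3/2 - S)
d(-60) - K(W(-8)) = (3/2 - 1*(-60)) - (-1)*(-8)²/5 = (3/2 + 60) - (-1)*64/5 = 123/2 - 1*(-64/5) = 123/2 + 64/5 = 743/10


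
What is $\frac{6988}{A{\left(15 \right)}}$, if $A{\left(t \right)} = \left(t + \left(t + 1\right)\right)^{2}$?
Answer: $\frac{6988}{961} \approx 7.2716$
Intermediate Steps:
$A{\left(t \right)} = \left(1 + 2 t\right)^{2}$ ($A{\left(t \right)} = \left(t + \left(1 + t\right)\right)^{2} = \left(1 + 2 t\right)^{2}$)
$\frac{6988}{A{\left(15 \right)}} = \frac{6988}{\left(1 + 2 \cdot 15\right)^{2}} = \frac{6988}{\left(1 + 30\right)^{2}} = \frac{6988}{31^{2}} = \frac{6988}{961}$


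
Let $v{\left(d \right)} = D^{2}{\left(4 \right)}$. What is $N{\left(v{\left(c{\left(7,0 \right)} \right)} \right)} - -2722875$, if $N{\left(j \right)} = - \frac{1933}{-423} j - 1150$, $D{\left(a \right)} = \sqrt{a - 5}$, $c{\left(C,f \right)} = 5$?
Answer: $\frac{1151287742}{423} \approx 2.7217 \cdot 10^{6}$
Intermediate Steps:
$D{\left(a \right)} = \sqrt{-5 + a}$
$v{\left(d \right)} = -1$ ($v{\left(d \right)} = \left(\sqrt{-5 + 4}\right)^{2} = \left(\sqrt{-1}\right)^{2} = i^{2} = -1$)
$N{\left(j \right)} = -1150 + \frac{1933 j}{423}$ ($N{\left(j \right)} = \left(-1933\right) \left(- \frac{1}{423}\right) j - 1150 = \frac{1933 j}{423} - 1150 = -1150 + \frac{1933 j}{423}$)
$N{\left(v{\left(c{\left(7,0 \right)} \right)} \right)} - -2722875 = \left(-1150 + \frac{1933}{423} \left(-1\right)\right) - -2722875 = \left(-1150 - \frac{1933}{423}\right) + 2722875 = - \frac{488383}{423} + 2722875 = \frac{1151287742}{423}$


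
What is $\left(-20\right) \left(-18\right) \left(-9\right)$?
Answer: $-3240$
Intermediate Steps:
$\left(-20\right) \left(-18\right) \left(-9\right) = 360 \left(-9\right) = -3240$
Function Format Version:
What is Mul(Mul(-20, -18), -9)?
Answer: -3240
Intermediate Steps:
Mul(Mul(-20, -18), -9) = Mul(360, -9) = -3240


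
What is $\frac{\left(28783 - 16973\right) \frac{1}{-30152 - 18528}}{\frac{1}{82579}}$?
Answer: $- \frac{97525799}{4868} \approx -20034.0$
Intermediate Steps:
$\frac{\left(28783 - 16973\right) \frac{1}{-30152 - 18528}}{\frac{1}{82579}} = \frac{11810}{-48680} \frac{1}{\frac{1}{82579}} = 11810 \left(- \frac{1}{48680}\right) 82579 = \left(- \frac{1181}{4868}\right) 82579 = - \frac{97525799}{4868}$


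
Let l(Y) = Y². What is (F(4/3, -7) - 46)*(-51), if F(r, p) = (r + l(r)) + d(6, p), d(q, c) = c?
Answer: 7633/3 ≈ 2544.3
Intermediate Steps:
F(r, p) = p + r + r² (F(r, p) = (r + r²) + p = p + r + r²)
(F(4/3, -7) - 46)*(-51) = ((-7 + 4/3 + (4/3)²) - 46)*(-51) = ((-7 + 4/3 + 16/9) - 46)*(-51) = (-35/9 - 46)*(-51) = -449/9*(-51) = 7633/3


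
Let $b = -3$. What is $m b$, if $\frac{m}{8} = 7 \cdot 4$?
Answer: $-672$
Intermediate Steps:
$m = 224$ ($m = 8 \cdot 7 \cdot 4 = 8 \cdot 28 = 224$)
$m b = 224 \left(-3\right) = -672$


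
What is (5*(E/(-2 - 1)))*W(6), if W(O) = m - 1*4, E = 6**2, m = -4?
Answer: 480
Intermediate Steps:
E = 36
W(O) = -8 (W(O) = -4 - 1*4 = -4 - 4 = -8)
(5*(E/(-2 - 1)))*W(6) = (5*(36/(-2 - 1)))*(-8) = (5*(36/(-3)))*(-8) = (5*(-1/3*36))*(-8) = (5*(-12))*(-8) = -60*(-8) = 480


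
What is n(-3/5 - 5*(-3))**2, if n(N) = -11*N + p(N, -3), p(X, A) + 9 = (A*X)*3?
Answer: 88209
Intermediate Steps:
p(X, A) = -9 + 3*A*X (p(X, A) = -9 + (A*X)*3 = -9 + 3*A*X)
n(N) = -9 - 20*N (n(N) = -11*N + (-9 + 3*(-3)*N) = -11*N + (-9 - 9*N) = -9 - 20*N)
n(-3/5 - 5*(-3))**2 = (-9 - 20*(-3/5 - 5*(-3)))**2 = (-9 - 20*(-3*1/5 + 15))**2 = (-9 - 20*(-3/5 + 15))**2 = (-9 - 20*72/5)**2 = (-9 - 288)**2 = (-297)**2 = 88209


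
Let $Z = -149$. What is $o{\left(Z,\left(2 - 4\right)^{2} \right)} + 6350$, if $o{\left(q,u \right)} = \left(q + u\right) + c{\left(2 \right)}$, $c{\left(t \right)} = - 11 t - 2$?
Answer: $6181$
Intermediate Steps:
$c{\left(t \right)} = -2 - 11 t$
$o{\left(q,u \right)} = -24 + q + u$ ($o{\left(q,u \right)} = \left(q + u\right) - 24 = -24 + q + u$)
$o{\left(Z,\left(2 - 4\right)^{2} \right)} + 6350 = \left(-24 - 149 + \left(2 - 4\right)^{2}\right) + 6350 = \left(-24 - 149 + \left(-2\right)^{2}\right) + 6350 = \left(-24 - 149 + 4\right) + 6350 = -169 + 6350 = 6181$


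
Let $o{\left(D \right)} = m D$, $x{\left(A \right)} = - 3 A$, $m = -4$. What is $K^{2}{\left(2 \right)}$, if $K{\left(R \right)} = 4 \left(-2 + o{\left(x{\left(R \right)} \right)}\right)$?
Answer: $7744$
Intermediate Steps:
$o{\left(D \right)} = - 4 D$
$K{\left(R \right)} = -8 + 48 R$ ($K{\left(R \right)} = 4 \left(-2 - 4 \left(- 3 R\right)\right) = 4 \left(-2 + 12 R\right) = -8 + 48 R$)
$K^{2}{\left(2 \right)} = \left(-8 + 48 \cdot 2\right)^{2} = \left(-8 + 96\right)^{2} = 88^{2} = 7744$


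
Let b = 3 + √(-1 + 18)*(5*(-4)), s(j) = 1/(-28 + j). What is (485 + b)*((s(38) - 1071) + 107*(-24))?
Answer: -8878916/5 + 72778*√17 ≈ -1.4757e+6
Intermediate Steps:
b = 3 - 20*√17 (b = 3 + √17*(-20) = 3 - 20*√17 ≈ -79.462)
(485 + b)*((s(38) - 1071) + 107*(-24)) = (485 + (3 - 20*√17))*((1/(-28 + 38) - 1071) + 107*(-24)) = (488 - 20*√17)*((1/10 - 1071) - 2568) = (488 - 20*√17)*((⅒ - 1071) - 2568) = (488 - 20*√17)*(-10709/10 - 2568) = (488 - 20*√17)*(-36389/10) = -8878916/5 + 72778*√17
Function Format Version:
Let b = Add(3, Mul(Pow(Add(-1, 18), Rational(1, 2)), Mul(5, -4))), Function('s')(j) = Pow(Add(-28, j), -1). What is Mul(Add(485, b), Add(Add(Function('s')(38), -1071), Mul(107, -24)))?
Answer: Add(Rational(-8878916, 5), Mul(72778, Pow(17, Rational(1, 2)))) ≈ -1.4757e+6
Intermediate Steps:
b = Add(3, Mul(-20, Pow(17, Rational(1, 2)))) (b = Add(3, Mul(Pow(17, Rational(1, 2)), -20)) = Add(3, Mul(-20, Pow(17, Rational(1, 2)))) ≈ -79.462)
Mul(Add(485, b), Add(Add(Function('s')(38), -1071), Mul(107, -24))) = Mul(Add(485, Add(3, Mul(-20, Pow(17, Rational(1, 2))))), Add(Add(Pow(Add(-28, 38), -1), -1071), Mul(107, -24))) = Mul(Add(488, Mul(-20, Pow(17, Rational(1, 2)))), Add(Add(Pow(10, -1), -1071), -2568)) = Mul(Add(488, Mul(-20, Pow(17, Rational(1, 2)))), Add(Add(Rational(1, 10), -1071), -2568)) = Mul(Add(488, Mul(-20, Pow(17, Rational(1, 2)))), Add(Rational(-10709, 10), -2568)) = Mul(Add(488, Mul(-20, Pow(17, Rational(1, 2)))), Rational(-36389, 10)) = Add(Rational(-8878916, 5), Mul(72778, Pow(17, Rational(1, 2))))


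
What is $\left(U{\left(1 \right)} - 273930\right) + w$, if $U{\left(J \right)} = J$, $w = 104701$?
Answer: $-169228$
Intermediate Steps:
$\left(U{\left(1 \right)} - 273930\right) + w = \left(1 - 273930\right) + 104701 = -273929 + 104701 = -169228$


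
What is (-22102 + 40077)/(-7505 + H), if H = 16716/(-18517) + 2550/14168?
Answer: -2357860343300/984558889109 ≈ -2.3948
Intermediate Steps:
H = -94806969/131174428 (H = 16716*(-1/18517) + 2550*(1/14168) = -16716/18517 + 1275/7084 = -94806969/131174428 ≈ -0.72276)
(-22102 + 40077)/(-7505 + H) = (-22102 + 40077)/(-7505 - 94806969/131174428) = 17975/(-984558889109/131174428) = 17975*(-131174428/984558889109) = -2357860343300/984558889109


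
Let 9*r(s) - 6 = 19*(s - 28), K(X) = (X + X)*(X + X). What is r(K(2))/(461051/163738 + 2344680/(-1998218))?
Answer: -12105816098708/806050789917 ≈ -15.019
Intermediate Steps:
K(X) = 4*X² (K(X) = (2*X)*(2*X) = 4*X²)
r(s) = -526/9 + 19*s/9 (r(s) = ⅔ + (19*(s - 28))/9 = ⅔ + (19*(-28 + s))/9 = ⅔ + (-532 + 19*s)/9 = ⅔ + (-532/9 + 19*s/9) = -526/9 + 19*s/9)
r(K(2))/(461051/163738 + 2344680/(-1998218)) = (-526/9 + 19*(4*2²)/9)/(461051/163738 + 2344680/(-1998218)) = (-526/9 + 19*(4*4)/9)/(461051*(1/163738) + 2344680*(-1/1998218)) = (-526/9 + (19/9)*16)/(461051/163738 - 1172340/999109) = (-526/9 + 304/9)/(268683596639/163592109442) = -74/3*163592109442/268683596639 = -12105816098708/806050789917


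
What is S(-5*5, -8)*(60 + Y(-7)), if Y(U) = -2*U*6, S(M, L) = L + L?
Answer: -2304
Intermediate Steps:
S(M, L) = 2*L
Y(U) = -12*U
S(-5*5, -8)*(60 + Y(-7)) = (2*(-8))*(60 - 12*(-7)) = -16*(60 + 84) = -16*144 = -2304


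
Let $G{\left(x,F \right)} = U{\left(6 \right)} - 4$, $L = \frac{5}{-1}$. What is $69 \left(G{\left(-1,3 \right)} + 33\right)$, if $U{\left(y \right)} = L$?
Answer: $1656$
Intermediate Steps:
$L = -5$ ($L = 5 \left(-1\right) = -5$)
$U{\left(y \right)} = -5$
$G{\left(x,F \right)} = -9$ ($G{\left(x,F \right)} = -5 - 4 = -9$)
$69 \left(G{\left(-1,3 \right)} + 33\right) = 69 \left(-9 + 33\right) = 69 \cdot 24 = 1656$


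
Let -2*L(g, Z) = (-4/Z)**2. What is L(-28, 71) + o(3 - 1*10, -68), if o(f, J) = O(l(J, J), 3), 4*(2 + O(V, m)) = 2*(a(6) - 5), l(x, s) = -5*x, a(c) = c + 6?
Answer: 15107/10082 ≈ 1.4984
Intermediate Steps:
a(c) = 6 + c
L(g, Z) = -8/Z**2 (L(g, Z) = -16/Z**2/2 = -8/Z**2)
O(V, m) = 3/2 (O(V, m) = -2 + (2*((6 + 6) - 5))/4 = -2 + (2*(12 - 5))/4 = -2 + (2*7)/4 = -2 + (1/4)*14 = -2 + 7/2 = 3/2)
o(f, J) = 3/2
L(-28, 71) + o(3 - 1*10, -68) = -8/71**2 + 3/2 = -8*1/5041 + 3/2 = -8/5041 + 3/2 = 15107/10082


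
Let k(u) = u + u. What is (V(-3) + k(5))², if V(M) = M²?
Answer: 361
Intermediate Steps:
k(u) = 2*u
(V(-3) + k(5))² = ((-3)² + 2*5)² = (9 + 10)² = 19² = 361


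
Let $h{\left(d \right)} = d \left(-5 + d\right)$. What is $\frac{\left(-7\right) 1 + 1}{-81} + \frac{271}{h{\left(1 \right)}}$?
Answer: $- \frac{7309}{108} \approx -67.676$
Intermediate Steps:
$\frac{\left(-7\right) 1 + 1}{-81} + \frac{271}{h{\left(1 \right)}} = \frac{\left(-7\right) 1 + 1}{-81} + \frac{271}{1 \left(-5 + 1\right)} = \left(-7 + 1\right) \left(- \frac{1}{81}\right) + \frac{271}{1 \left(-4\right)} = \left(-6\right) \left(- \frac{1}{81}\right) + \frac{271}{-4} = \frac{2}{27} + 271 \left(- \frac{1}{4}\right) = \frac{2}{27} - \frac{271}{4} = - \frac{7309}{108}$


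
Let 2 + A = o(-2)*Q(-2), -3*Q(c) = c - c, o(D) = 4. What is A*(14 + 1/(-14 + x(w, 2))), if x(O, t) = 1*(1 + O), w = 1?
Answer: -167/6 ≈ -27.833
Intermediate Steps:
Q(c) = 0 (Q(c) = -(c - c)/3 = -1/3*0 = 0)
x(O, t) = 1 + O
A = -2 (A = -2 + 4*0 = -2 + 0 = -2)
A*(14 + 1/(-14 + x(w, 2))) = -2*(14 + 1/(-14 + (1 + 1))) = -2*(14 + 1/(-14 + 2)) = -2*(14 + 1/(-12)) = -2*(14 - 1/12) = -2*167/12 = -167/6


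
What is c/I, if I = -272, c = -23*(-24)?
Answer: -69/34 ≈ -2.0294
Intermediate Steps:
c = 552
c/I = 552/(-272) = 552*(-1/272) = -69/34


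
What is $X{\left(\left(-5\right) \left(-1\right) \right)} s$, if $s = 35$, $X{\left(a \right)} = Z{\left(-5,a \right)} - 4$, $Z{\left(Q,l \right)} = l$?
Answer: $35$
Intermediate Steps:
$X{\left(a \right)} = -4 + a$ ($X{\left(a \right)} = a - 4 = -4 + a$)
$X{\left(\left(-5\right) \left(-1\right) \right)} s = \left(-4 - -5\right) 35 = \left(-4 + 5\right) 35 = 1 \cdot 35 = 35$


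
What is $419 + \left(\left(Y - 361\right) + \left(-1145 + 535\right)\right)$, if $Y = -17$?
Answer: $-569$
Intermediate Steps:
$419 + \left(\left(Y - 361\right) + \left(-1145 + 535\right)\right) = 419 + \left(\left(-17 - 361\right) + \left(-1145 + 535\right)\right) = 419 - 988 = -569$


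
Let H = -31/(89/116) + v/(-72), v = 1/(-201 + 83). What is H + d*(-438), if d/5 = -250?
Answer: 413958288473/756144 ≈ 5.4746e+5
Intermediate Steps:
d = -1250 (d = 5*(-250) = -1250)
v = -1/118 (v = 1/(-118) = -1/118 ≈ -0.0084746)
H = -30551527/756144 (H = -31/(89/116) - 1/118/(-72) = -31/(89*(1/116)) - 1/118*(-1/72) = -31/89/116 + 1/8496 = -31*116/89 + 1/8496 = -3596/89 + 1/8496 = -30551527/756144 ≈ -40.404)
H + d*(-438) = -30551527/756144 - 1250*(-438) = -30551527/756144 + 547500 = 413958288473/756144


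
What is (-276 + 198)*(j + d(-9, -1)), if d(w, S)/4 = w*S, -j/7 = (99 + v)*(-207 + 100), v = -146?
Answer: 2743026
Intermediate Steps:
j = -35203 (j = -7*(99 - 146)*(-207 + 100) = -(-329)*(-107) = -7*5029 = -35203)
d(w, S) = 4*S*w (d(w, S) = 4*(w*S) = 4*(S*w) = 4*S*w)
(-276 + 198)*(j + d(-9, -1)) = (-276 + 198)*(-35203 + 4*(-1)*(-9)) = -78*(-35203 + 36) = -78*(-35167) = 2743026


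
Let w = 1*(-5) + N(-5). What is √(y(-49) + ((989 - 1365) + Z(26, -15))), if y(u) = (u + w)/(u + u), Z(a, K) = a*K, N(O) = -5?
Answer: I*√150018/14 ≈ 27.666*I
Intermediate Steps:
w = -10 (w = 1*(-5) - 5 = -5 - 5 = -10)
Z(a, K) = K*a
y(u) = (-10 + u)/(2*u) (y(u) = (u - 10)/(u + u) = (-10 + u)/((2*u)) = (-10 + u)*(1/(2*u)) = (-10 + u)/(2*u))
√(y(-49) + ((989 - 1365) + Z(26, -15))) = √((½)*(-10 - 49)/(-49) + ((989 - 1365) - 15*26)) = √((½)*(-1/49)*(-59) + (-376 - 390)) = √(59/98 - 766) = √(-75009/98) = I*√150018/14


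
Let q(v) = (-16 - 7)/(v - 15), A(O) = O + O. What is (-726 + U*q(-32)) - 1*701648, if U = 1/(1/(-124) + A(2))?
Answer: -16340728258/23265 ≈ -7.0237e+5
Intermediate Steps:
A(O) = 2*O
q(v) = -23/(-15 + v)
U = 124/495 (U = 1/(1/(-124) + 2*2) = 1/(-1/124 + 4) = 1/(495/124) = 124/495 ≈ 0.25050)
(-726 + U*q(-32)) - 1*701648 = (-726 + 124*(-23/(-15 - 32))/495) - 1*701648 = (-726 + 124*(-23/(-47))/495) - 701648 = (-726 + 124*(-23*(-1/47))/495) - 701648 = (-726 + (124/495)*(23/47)) - 701648 = (-726 + 2852/23265) - 701648 = -16887538/23265 - 701648 = -16340728258/23265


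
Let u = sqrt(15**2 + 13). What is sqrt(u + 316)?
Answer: sqrt(316 + sqrt(238)) ≈ 18.205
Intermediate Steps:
u = sqrt(238) (u = sqrt(225 + 13) = sqrt(238) ≈ 15.427)
sqrt(u + 316) = sqrt(sqrt(238) + 316) = sqrt(316 + sqrt(238))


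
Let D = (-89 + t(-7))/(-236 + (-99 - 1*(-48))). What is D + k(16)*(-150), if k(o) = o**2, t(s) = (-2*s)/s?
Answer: -1574387/41 ≈ -38400.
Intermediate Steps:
t(s) = -2
D = 13/41 (D = (-89 - 2)/(-236 + (-99 - 1*(-48))) = -91/(-236 + (-99 + 48)) = -91/(-236 - 51) = -91/(-287) = -91*(-1/287) = 13/41 ≈ 0.31707)
D + k(16)*(-150) = 13/41 + 16**2*(-150) = 13/41 + 256*(-150) = 13/41 - 38400 = -1574387/41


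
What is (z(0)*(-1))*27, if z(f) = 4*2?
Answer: -216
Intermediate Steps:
z(f) = 8
(z(0)*(-1))*27 = (8*(-1))*27 = -8*27 = -216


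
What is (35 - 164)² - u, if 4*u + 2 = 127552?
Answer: -30493/2 ≈ -15247.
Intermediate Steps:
u = 63775/2 (u = -½ + (¼)*127552 = -½ + 31888 = 63775/2 ≈ 31888.)
(35 - 164)² - u = (35 - 164)² - 1*63775/2 = (-129)² - 63775/2 = 16641 - 63775/2 = -30493/2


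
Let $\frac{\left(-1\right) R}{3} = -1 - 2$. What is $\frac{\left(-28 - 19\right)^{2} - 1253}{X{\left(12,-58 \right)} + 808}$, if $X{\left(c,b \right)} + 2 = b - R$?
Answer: $\frac{956}{739} \approx 1.2936$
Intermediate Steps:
$R = 9$ ($R = - 3 \left(-1 - 2\right) = \left(-3\right) \left(-3\right) = 9$)
$X{\left(c,b \right)} = -11 + b$ ($X{\left(c,b \right)} = -2 + \left(b - 9\right) = -2 + \left(-9 + b\right) = -11 + b$)
$\frac{\left(-28 - 19\right)^{2} - 1253}{X{\left(12,-58 \right)} + 808} = \frac{\left(-28 - 19\right)^{2} - 1253}{\left(-11 - 58\right) + 808} = \frac{\left(-47\right)^{2} - 1253}{-69 + 808} = \frac{2209 - 1253}{739} = 956 \cdot \frac{1}{739} = \frac{956}{739}$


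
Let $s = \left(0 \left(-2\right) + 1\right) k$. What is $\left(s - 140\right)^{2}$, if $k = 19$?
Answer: $14641$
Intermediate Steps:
$s = 19$ ($s = \left(0 \left(-2\right) + 1\right) 19 = \left(0 + 1\right) 19 = 1 \cdot 19 = 19$)
$\left(s - 140\right)^{2} = \left(19 - 140\right)^{2} = \left(-121\right)^{2} = 14641$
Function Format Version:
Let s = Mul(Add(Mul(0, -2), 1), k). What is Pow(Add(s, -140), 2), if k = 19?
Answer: 14641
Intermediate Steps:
s = 19 (s = Mul(Add(Mul(0, -2), 1), 19) = Mul(Add(0, 1), 19) = Mul(1, 19) = 19)
Pow(Add(s, -140), 2) = Pow(Add(19, -140), 2) = Pow(-121, 2) = 14641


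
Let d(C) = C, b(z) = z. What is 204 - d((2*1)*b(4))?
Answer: 196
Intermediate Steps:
204 - d((2*1)*b(4)) = 204 - 2*1*4 = 204 - 2*4 = 204 - 1*8 = 204 - 8 = 196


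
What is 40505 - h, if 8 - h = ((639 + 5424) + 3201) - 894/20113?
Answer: 1000842099/20113 ≈ 49761.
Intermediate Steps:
h = -186165034/20113 (h = 8 - (((639 + 5424) + 3201) - 894/20113) = 8 - ((6063 + 3201) - 894/20113) = 8 - (9264 - 1*894/20113) = 8 - (9264 - 894/20113) = 8 - 1*186325938/20113 = 8 - 186325938/20113 = -186165034/20113 ≈ -9256.0)
40505 - h = 40505 - 1*(-186165034/20113) = 40505 + 186165034/20113 = 1000842099/20113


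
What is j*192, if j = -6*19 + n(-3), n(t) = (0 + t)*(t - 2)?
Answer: -19008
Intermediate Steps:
n(t) = t*(-2 + t)
j = -99 (j = -6*19 - 3*(-2 - 3) = -114 - 3*(-5) = -114 + 15 = -99)
j*192 = -99*192 = -19008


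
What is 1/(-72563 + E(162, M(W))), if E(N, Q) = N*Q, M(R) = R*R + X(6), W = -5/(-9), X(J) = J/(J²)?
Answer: -1/72486 ≈ -1.3796e-5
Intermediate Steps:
X(J) = 1/J (X(J) = J/J² = 1/J)
W = 5/9 (W = -5*(-⅑) = 5/9 ≈ 0.55556)
M(R) = ⅙ + R² (M(R) = R*R + 1/6 = R² + ⅙ = ⅙ + R²)
1/(-72563 + E(162, M(W))) = 1/(-72563 + 162*(⅙ + (5/9)²)) = 1/(-72563 + 162*(⅙ + 25/81)) = 1/(-72563 + 162*(77/162)) = 1/(-72563 + 77) = 1/(-72486) = -1/72486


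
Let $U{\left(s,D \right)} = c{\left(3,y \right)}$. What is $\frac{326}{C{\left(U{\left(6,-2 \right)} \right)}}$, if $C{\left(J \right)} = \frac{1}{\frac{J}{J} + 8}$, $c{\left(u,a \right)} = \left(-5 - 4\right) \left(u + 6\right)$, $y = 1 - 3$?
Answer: $2934$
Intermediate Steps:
$y = -2$ ($y = 1 - 3 = -2$)
$c{\left(u,a \right)} = -54 - 9 u$ ($c{\left(u,a \right)} = - 9 \left(6 + u\right) = -54 - 9 u$)
$U{\left(s,D \right)} = -81$ ($U{\left(s,D \right)} = -54 - 27 = -81$)
$C{\left(J \right)} = \frac{1}{9}$ ($C{\left(J \right)} = \frac{1}{1 + 8} = \frac{1}{9}$)
$\frac{326}{C{\left(U{\left(6,-2 \right)} \right)}} = 326 \frac{1}{\frac{1}{9}} = 326 \cdot 9 = 2934$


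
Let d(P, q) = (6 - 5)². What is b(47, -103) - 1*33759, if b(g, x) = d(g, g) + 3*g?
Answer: -33617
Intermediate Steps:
d(P, q) = 1 (d(P, q) = 1² = 1)
b(g, x) = 1 + 3*g
b(47, -103) - 1*33759 = (1 + 3*47) - 1*33759 = (1 + 141) - 33759 = 142 - 33759 = -33617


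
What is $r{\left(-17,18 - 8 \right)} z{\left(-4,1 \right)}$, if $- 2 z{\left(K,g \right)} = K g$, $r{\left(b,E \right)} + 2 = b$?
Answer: $-38$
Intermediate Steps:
$r{\left(b,E \right)} = -2 + b$
$z{\left(K,g \right)} = - \frac{K g}{2}$
$r{\left(-17,18 - 8 \right)} z{\left(-4,1 \right)} = \left(-2 - 17\right) \left(\left(- \frac{1}{2}\right) \left(-4\right) 1\right) = \left(-19\right) 2 = -38$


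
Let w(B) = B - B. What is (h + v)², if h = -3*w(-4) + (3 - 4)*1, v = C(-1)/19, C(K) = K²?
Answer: 324/361 ≈ 0.89751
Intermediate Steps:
w(B) = 0
v = 1/19 (v = (-1)²/19 = 1*(1/19) = 1/19 ≈ 0.052632)
h = -1 (h = -3*0 + (3 - 4)*1 = 0 - 1*1 = 0 - 1 = -1)
(h + v)² = (-1 + 1/19)² = (-18/19)² = 324/361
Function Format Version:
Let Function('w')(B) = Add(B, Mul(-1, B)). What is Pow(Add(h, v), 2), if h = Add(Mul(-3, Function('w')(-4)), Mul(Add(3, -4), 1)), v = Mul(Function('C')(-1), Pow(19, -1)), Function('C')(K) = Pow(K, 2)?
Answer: Rational(324, 361) ≈ 0.89751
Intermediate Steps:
Function('w')(B) = 0
v = Rational(1, 19) (v = Mul(Pow(-1, 2), Pow(19, -1)) = Mul(1, Rational(1, 19)) = Rational(1, 19) ≈ 0.052632)
h = -1 (h = Add(Mul(-3, 0), Mul(Add(3, -4), 1)) = Add(0, Mul(-1, 1)) = Add(0, -1) = -1)
Pow(Add(h, v), 2) = Pow(Add(-1, Rational(1, 19)), 2) = Pow(Rational(-18, 19), 2) = Rational(324, 361)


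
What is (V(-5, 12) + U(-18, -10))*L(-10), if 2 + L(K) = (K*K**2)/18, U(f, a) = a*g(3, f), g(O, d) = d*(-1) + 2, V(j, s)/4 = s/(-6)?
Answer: 107744/9 ≈ 11972.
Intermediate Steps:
V(j, s) = -2*s/3 (V(j, s) = 4*(s/(-6)) = 4*(s*(-1/6)) = 4*(-s/6) = -2*s/3)
g(O, d) = 2 - d (g(O, d) = -d + 2 = 2 - d)
U(f, a) = a*(2 - f)
L(K) = -2 + K**3/18 (L(K) = -2 + (K*K**2)/18 = -2 + K**3*(1/18) = -2 + K**3/18)
(V(-5, 12) + U(-18, -10))*L(-10) = (-2/3*12 - 10*(2 - 1*(-18)))*(-2 + (1/18)*(-10)**3) = (-8 - 10*(2 + 18))*(-2 + (1/18)*(-1000)) = (-8 - 10*20)*(-2 - 500/9) = (-8 - 200)*(-518/9) = -208*(-518/9) = 107744/9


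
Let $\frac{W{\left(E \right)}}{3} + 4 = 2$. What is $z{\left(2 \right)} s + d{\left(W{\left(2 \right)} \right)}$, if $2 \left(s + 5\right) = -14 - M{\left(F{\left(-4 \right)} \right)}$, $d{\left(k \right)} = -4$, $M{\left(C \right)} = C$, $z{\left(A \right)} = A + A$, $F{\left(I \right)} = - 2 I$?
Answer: $-68$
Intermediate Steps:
$W{\left(E \right)} = -6$ ($W{\left(E \right)} = -12 + 3 \cdot 2 = -12 + 6 = -6$)
$z{\left(A \right)} = 2 A$
$s = -16$ ($s = -5 + \frac{-14 - \left(-2\right) \left(-4\right)}{2} = -5 + \frac{-14 - 8}{2} = -5 + \frac{1}{2} \left(-22\right) = -5 - 11 = -16$)
$z{\left(2 \right)} s + d{\left(W{\left(2 \right)} \right)} = 2 \cdot 2 \left(-16\right) - 4 = 4 \left(-16\right) - 4 = -64 - 4 = -68$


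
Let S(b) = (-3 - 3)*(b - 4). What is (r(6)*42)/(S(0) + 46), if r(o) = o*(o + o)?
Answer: 216/5 ≈ 43.200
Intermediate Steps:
r(o) = 2*o**2 (r(o) = o*(2*o) = 2*o**2)
S(b) = 24 - 6*b (S(b) = -6*(-4 + b) = 24 - 6*b)
(r(6)*42)/(S(0) + 46) = ((2*6**2)*42)/((24 - 6*0) + 46) = ((2*36)*42)/((24 + 0) + 46) = (72*42)/(24 + 46) = 3024/70 = 3024*(1/70) = 216/5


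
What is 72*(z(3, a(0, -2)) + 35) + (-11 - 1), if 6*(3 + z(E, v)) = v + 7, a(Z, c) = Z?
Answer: 2376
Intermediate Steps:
z(E, v) = -11/6 + v/6 (z(E, v) = -3 + (v + 7)/6 = -3 + (7 + v)/6 = -3 + (7/6 + v/6) = -11/6 + v/6)
72*(z(3, a(0, -2)) + 35) + (-11 - 1) = 72*((-11/6 + (1/6)*0) + 35) + (-11 - 1) = 72*((-11/6 + 0) + 35) - 12 = 72*(-11/6 + 35) - 12 = 72*(199/6) - 12 = 2388 - 12 = 2376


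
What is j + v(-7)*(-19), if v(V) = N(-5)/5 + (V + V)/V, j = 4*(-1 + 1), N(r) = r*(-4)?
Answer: -114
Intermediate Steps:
N(r) = -4*r
j = 0 (j = 4*0 = 0)
v(V) = 6 (v(V) = -4*(-5)/5 + (V + V)/V = 20*(1/5) + (2*V)/V = 4 + 2 = 6)
j + v(-7)*(-19) = 0 + 6*(-19) = 0 - 114 = -114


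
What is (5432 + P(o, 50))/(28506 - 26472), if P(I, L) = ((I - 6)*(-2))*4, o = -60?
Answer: 2980/1017 ≈ 2.9302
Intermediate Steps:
P(I, L) = 48 - 8*I (P(I, L) = ((-6 + I)*(-2))*4 = (12 - 2*I)*4 = 48 - 8*I)
(5432 + P(o, 50))/(28506 - 26472) = (5432 + (48 - 8*(-60)))/(28506 - 26472) = (5432 + (48 + 480))/2034 = (5432 + 528)*(1/2034) = 5960*(1/2034) = 2980/1017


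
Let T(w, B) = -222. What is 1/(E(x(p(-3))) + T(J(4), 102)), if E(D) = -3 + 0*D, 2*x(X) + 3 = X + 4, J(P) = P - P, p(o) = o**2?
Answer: -1/225 ≈ -0.0044444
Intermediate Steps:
J(P) = 0
x(X) = 1/2 + X/2 (x(X) = -3/2 + (X + 4)/2 = -3/2 + (4 + X)/2 = -3/2 + (2 + X/2) = 1/2 + X/2)
E(D) = -3 (E(D) = -3 + 0 = -3)
1/(E(x(p(-3))) + T(J(4), 102)) = 1/(-3 - 222) = 1/(-225) = -1/225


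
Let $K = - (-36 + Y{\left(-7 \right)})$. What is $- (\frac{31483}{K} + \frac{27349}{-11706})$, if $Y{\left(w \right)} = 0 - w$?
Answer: $- \frac{367746877}{339474} \approx -1083.3$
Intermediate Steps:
$Y{\left(w \right)} = - w$
$K = 29$ ($K = - (-36 - -7) = - (-36 + 7) = \left(-1\right) \left(-29\right) = 29$)
$- (\frac{31483}{K} + \frac{27349}{-11706}) = - (\frac{31483}{29} + \frac{27349}{-11706}) = - (31483 \cdot \frac{1}{29} + 27349 \left(- \frac{1}{11706}\right)) = - (\frac{31483}{29} - \frac{27349}{11706}) = \left(-1\right) \frac{367746877}{339474} = - \frac{367746877}{339474}$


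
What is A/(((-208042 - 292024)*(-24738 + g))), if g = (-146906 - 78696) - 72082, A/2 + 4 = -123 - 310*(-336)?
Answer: 104033/80616139926 ≈ 1.2905e-6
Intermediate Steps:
A = 208066 (A = -8 + 2*(-123 - 310*(-336)) = -8 + 2*(-123 + 104160) = -8 + 2*104037 = -8 + 208074 = 208066)
g = -297684 (g = -225602 - 72082 = -297684)
A/(((-208042 - 292024)*(-24738 + g))) = 208066/(((-208042 - 292024)*(-24738 - 297684))) = 208066/((-500066*(-322422))) = 208066/161232279852 = 208066*(1/161232279852) = 104033/80616139926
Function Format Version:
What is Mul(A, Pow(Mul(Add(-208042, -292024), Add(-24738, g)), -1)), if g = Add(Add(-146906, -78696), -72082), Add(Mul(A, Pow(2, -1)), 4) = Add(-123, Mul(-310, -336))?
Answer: Rational(104033, 80616139926) ≈ 1.2905e-6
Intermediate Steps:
A = 208066 (A = Add(-8, Mul(2, Add(-123, Mul(-310, -336)))) = Add(-8, Mul(2, Add(-123, 104160))) = Add(-8, Mul(2, 104037)) = Add(-8, 208074) = 208066)
g = -297684 (g = Add(-225602, -72082) = -297684)
Mul(A, Pow(Mul(Add(-208042, -292024), Add(-24738, g)), -1)) = Mul(208066, Pow(Mul(Add(-208042, -292024), Add(-24738, -297684)), -1)) = Mul(208066, Pow(Mul(-500066, -322422), -1)) = Mul(208066, Pow(161232279852, -1)) = Mul(208066, Rational(1, 161232279852)) = Rational(104033, 80616139926)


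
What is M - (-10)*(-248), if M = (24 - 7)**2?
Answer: -2191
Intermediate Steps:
M = 289 (M = 17**2 = 289)
M - (-10)*(-248) = 289 - (-10)*(-248) = 289 - 1*2480 = 289 - 2480 = -2191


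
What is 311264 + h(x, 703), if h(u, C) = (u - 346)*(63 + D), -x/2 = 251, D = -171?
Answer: 402848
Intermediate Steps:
x = -502 (x = -2*251 = -502)
h(u, C) = 37368 - 108*u (h(u, C) = (u - 346)*(63 - 171) = (-346 + u)*(-108) = 37368 - 108*u)
311264 + h(x, 703) = 311264 + (37368 - 108*(-502)) = 311264 + (37368 + 54216) = 311264 + 91584 = 402848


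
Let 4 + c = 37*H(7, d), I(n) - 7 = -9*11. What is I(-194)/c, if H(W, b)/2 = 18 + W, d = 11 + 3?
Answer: -46/923 ≈ -0.049837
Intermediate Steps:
d = 14
H(W, b) = 36 + 2*W (H(W, b) = 2*(18 + W) = 36 + 2*W)
I(n) = -92 (I(n) = 7 - 9*11 = 7 - 99 = -92)
c = 1846 (c = -4 + 37*(36 + 2*7) = -4 + 37*(36 + 14) = -4 + 37*50 = -4 + 1850 = 1846)
I(-194)/c = -92/1846 = -92*1/1846 = -46/923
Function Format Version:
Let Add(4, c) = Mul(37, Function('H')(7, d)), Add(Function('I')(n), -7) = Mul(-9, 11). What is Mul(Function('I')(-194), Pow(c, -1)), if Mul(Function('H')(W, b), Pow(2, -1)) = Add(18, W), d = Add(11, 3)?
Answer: Rational(-46, 923) ≈ -0.049837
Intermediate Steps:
d = 14
Function('H')(W, b) = Add(36, Mul(2, W)) (Function('H')(W, b) = Mul(2, Add(18, W)) = Add(36, Mul(2, W)))
Function('I')(n) = -92 (Function('I')(n) = Add(7, Mul(-9, 11)) = Add(7, -99) = -92)
c = 1846 (c = Add(-4, Mul(37, Add(36, Mul(2, 7)))) = Add(-4, Mul(37, Add(36, 14))) = Add(-4, Mul(37, 50)) = Add(-4, 1850) = 1846)
Mul(Function('I')(-194), Pow(c, -1)) = Mul(-92, Pow(1846, -1)) = Mul(-92, Rational(1, 1846)) = Rational(-46, 923)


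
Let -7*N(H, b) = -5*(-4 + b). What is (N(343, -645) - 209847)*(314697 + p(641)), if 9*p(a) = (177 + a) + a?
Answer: -4171746573368/63 ≈ -6.6218e+10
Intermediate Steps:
p(a) = 59/3 + 2*a/9 (p(a) = ((177 + a) + a)/9 = (177 + 2*a)/9 = 59/3 + 2*a/9)
N(H, b) = -20/7 + 5*b/7 (N(H, b) = -(-5)*(-4 + b)/7 = -(20 - 5*b)/7 = -20/7 + 5*b/7)
(N(343, -645) - 209847)*(314697 + p(641)) = ((-20/7 + (5/7)*(-645)) - 209847)*(314697 + (59/3 + (2/9)*641)) = ((-20/7 - 3225/7) - 209847)*(314697 + (59/3 + 1282/9)) = (-3245/7 - 209847)*(314697 + 1459/9) = -1472174/7*2833732/9 = -4171746573368/63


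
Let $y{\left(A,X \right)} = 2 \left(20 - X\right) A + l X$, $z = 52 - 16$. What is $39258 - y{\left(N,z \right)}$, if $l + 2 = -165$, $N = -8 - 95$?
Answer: $41974$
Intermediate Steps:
$z = 36$ ($z = 52 - 16 = 36$)
$N = -103$ ($N = -8 - 95 = -103$)
$l = -167$ ($l = -2 - 165 = -167$)
$y{\left(A,X \right)} = - 167 X + A \left(40 - 2 X\right)$ ($y{\left(A,X \right)} = 2 \left(20 - X\right) A - 167 X = \left(40 - 2 X\right) A - 167 X = A \left(40 - 2 X\right) - 167 X = - 167 X + A \left(40 - 2 X\right)$)
$39258 - y{\left(N,z \right)} = 39258 - \left(\left(-167\right) 36 + 40 \left(-103\right) - \left(-206\right) 36\right) = 39258 - \left(-6012 - 4120 + 7416\right) = 39258 - -2716 = 39258 + 2716 = 41974$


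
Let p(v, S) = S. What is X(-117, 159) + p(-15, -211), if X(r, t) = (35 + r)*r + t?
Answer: 9542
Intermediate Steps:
X(r, t) = t + r*(35 + r) (X(r, t) = r*(35 + r) + t = t + r*(35 + r))
X(-117, 159) + p(-15, -211) = (159 + (-117)² + 35*(-117)) - 211 = (159 + 13689 - 4095) - 211 = 9753 - 211 = 9542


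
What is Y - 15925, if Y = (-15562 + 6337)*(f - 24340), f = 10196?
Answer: 130462475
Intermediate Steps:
Y = 130478400 (Y = (-15562 + 6337)*(10196 - 24340) = -9225*(-14144) = 130478400)
Y - 15925 = 130478400 - 15925 = 130462475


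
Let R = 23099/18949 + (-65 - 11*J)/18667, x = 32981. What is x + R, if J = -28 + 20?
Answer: 11666503365183/353720983 ≈ 32982.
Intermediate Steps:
J = -8
R = 431624860/353720983 (R = 23099/18949 + (-65 - 11*(-8))/18667 = 23099*(1/18949) + (-65 + 88)*(1/18667) = 23099/18949 + 23*(1/18667) = 23099/18949 + 23/18667 = 431624860/353720983 ≈ 1.2202)
x + R = 32981 + 431624860/353720983 = 11666503365183/353720983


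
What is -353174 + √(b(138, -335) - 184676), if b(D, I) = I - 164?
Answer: -353174 + 15*I*√823 ≈ -3.5317e+5 + 430.32*I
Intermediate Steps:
b(D, I) = -164 + I
-353174 + √(b(138, -335) - 184676) = -353174 + √((-164 - 335) - 184676) = -353174 + √(-499 - 184676) = -353174 + √(-185175) = -353174 + 15*I*√823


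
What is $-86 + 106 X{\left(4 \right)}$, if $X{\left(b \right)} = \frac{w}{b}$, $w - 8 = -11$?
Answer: $- \frac{331}{2} \approx -165.5$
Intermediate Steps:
$w = -3$ ($w = 8 - 11 = -3$)
$X{\left(b \right)} = - \frac{3}{b}$
$-86 + 106 X{\left(4 \right)} = -86 + 106 \left(- \frac{3}{4}\right) = -86 - \frac{159}{2} = - \frac{331}{2}$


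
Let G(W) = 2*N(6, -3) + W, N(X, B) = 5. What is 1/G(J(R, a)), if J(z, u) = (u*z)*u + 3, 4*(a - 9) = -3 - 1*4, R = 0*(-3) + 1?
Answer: 16/1049 ≈ 0.015253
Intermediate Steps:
R = 1 (R = 0 + 1 = 1)
a = 29/4 (a = 9 + (-3 - 1*4)/4 = 9 + (-3 - 4)/4 = 9 + (1/4)*(-7) = 9 - 7/4 = 29/4 ≈ 7.2500)
J(z, u) = 3 + z*u**2 (J(z, u) = z*u**2 + 3 = 3 + z*u**2)
G(W) = 10 + W (G(W) = 2*5 + W = 10 + W)
1/G(J(R, a)) = 1/(10 + (3 + 1*(29/4)**2)) = 1/(10 + (3 + 1*(841/16))) = 1/(10 + (3 + 841/16)) = 1/(10 + 889/16) = 1/(1049/16) = 16/1049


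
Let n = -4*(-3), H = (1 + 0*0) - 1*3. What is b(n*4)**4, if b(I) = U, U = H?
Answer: 16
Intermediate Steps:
H = -2 (H = (1 + 0) - 3 = 1 - 3 = -2)
n = 12 (n = -1*(-12) = 12)
U = -2
b(I) = -2
b(n*4)**4 = (-2)**4 = 16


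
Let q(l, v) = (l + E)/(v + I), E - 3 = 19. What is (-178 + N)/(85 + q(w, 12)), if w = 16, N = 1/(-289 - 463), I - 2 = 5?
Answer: -44619/21808 ≈ -2.0460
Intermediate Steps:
I = 7 (I = 2 + 5 = 7)
E = 22 (E = 3 + 19 = 22)
N = -1/752 (N = 1/(-752) = -1/752 ≈ -0.0013298)
q(l, v) = (22 + l)/(7 + v) (q(l, v) = (l + 22)/(v + 7) = (22 + l)/(7 + v))
(-178 + N)/(85 + q(w, 12)) = (-178 - 1/752)/(85 + (22 + 16)/(7 + 12)) = -133857/(752*(85 + 38/19)) = -133857/(752*(85 + (1/19)*38)) = -133857/(752*(85 + 2)) = -133857/752/87 = -133857/752*1/87 = -44619/21808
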